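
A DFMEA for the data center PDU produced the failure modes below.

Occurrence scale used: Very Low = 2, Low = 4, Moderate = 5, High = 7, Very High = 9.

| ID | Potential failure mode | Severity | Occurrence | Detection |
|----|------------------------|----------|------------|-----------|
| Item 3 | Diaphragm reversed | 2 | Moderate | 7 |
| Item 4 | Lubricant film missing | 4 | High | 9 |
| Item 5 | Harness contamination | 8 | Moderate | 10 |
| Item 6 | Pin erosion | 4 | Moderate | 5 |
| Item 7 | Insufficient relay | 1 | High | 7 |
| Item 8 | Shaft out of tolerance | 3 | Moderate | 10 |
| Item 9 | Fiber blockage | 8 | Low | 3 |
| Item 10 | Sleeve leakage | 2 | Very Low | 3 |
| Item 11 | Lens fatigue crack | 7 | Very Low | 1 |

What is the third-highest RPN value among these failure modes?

RPN = Severity × Occurrence × Detection:
  Item 3: 2 × 5 × 7 = 70
  Item 4: 4 × 7 × 9 = 252
  Item 5: 8 × 5 × 10 = 400
  Item 6: 4 × 5 × 5 = 100
  Item 7: 1 × 7 × 7 = 49
  Item 8: 3 × 5 × 10 = 150
  Item 9: 8 × 4 × 3 = 96
  Item 10: 2 × 2 × 3 = 12
  Item 11: 7 × 2 × 1 = 14
Sorted descending: 400, 252, 150, 100, 96, 70, 49, 14, 12.
The third-highest RPN is 150 (Item 8).

150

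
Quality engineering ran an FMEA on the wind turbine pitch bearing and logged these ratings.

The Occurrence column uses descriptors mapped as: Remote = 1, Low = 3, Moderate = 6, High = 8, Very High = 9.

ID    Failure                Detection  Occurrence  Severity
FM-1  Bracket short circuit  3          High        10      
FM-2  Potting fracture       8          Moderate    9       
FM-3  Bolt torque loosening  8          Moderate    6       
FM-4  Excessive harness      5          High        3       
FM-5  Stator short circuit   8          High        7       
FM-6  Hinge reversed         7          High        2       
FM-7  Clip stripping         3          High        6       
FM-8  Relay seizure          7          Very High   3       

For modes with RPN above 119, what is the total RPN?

1861

RPN = Severity × Occurrence × Detection:
  FM-1: 10 × 8 × 3 = 240
  FM-2: 9 × 6 × 8 = 432
  FM-3: 6 × 6 × 8 = 288
  FM-4: 3 × 8 × 5 = 120
  FM-5: 7 × 8 × 8 = 448
  FM-6: 2 × 8 × 7 = 112
  FM-7: 6 × 8 × 3 = 144
  FM-8: 3 × 9 × 7 = 189
RPN > 119: FM-1 (240), FM-2 (432), FM-3 (288), FM-4 (120), FM-5 (448), FM-7 (144), FM-8 (189).
Sum: 240 + 432 + 288 + 120 + 448 + 144 + 189 = 1861.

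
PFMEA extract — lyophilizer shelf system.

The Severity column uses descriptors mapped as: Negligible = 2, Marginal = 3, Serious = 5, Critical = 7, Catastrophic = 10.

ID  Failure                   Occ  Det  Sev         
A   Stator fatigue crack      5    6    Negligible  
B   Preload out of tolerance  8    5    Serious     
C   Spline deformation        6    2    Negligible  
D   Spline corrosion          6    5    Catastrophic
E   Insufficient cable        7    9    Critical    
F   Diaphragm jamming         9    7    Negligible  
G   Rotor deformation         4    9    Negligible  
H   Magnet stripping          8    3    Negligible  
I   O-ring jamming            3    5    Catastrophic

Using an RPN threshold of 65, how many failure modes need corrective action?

RPN = Severity × Occurrence × Detection:
  A: 2 × 5 × 6 = 60
  B: 5 × 8 × 5 = 200
  C: 2 × 6 × 2 = 24
  D: 10 × 6 × 5 = 300
  E: 7 × 7 × 9 = 441
  F: 2 × 9 × 7 = 126
  G: 2 × 4 × 9 = 72
  H: 2 × 8 × 3 = 48
  I: 10 × 3 × 5 = 150
Modes with RPN ≥ 65: B (200), D (300), E (441), F (126), G (72), I (150) → 6.

6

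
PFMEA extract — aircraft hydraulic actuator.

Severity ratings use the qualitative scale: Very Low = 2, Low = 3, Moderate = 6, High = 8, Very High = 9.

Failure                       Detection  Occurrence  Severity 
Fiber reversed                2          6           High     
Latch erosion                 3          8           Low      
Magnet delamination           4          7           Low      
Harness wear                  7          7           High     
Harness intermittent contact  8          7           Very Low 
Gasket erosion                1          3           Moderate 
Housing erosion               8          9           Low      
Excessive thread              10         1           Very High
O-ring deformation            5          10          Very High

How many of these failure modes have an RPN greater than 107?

RPN = Severity × Occurrence × Detection:
  Fiber reversed: 8 × 6 × 2 = 96
  Latch erosion: 3 × 8 × 3 = 72
  Magnet delamination: 3 × 7 × 4 = 84
  Harness wear: 8 × 7 × 7 = 392
  Harness intermittent contact: 2 × 7 × 8 = 112
  Gasket erosion: 6 × 3 × 1 = 18
  Housing erosion: 3 × 9 × 8 = 216
  Excessive thread: 9 × 1 × 10 = 90
  O-ring deformation: 9 × 10 × 5 = 450
Modes with RPN > 107: Harness wear (392), Harness intermittent contact (112), Housing erosion (216), O-ring deformation (450) → 4.

4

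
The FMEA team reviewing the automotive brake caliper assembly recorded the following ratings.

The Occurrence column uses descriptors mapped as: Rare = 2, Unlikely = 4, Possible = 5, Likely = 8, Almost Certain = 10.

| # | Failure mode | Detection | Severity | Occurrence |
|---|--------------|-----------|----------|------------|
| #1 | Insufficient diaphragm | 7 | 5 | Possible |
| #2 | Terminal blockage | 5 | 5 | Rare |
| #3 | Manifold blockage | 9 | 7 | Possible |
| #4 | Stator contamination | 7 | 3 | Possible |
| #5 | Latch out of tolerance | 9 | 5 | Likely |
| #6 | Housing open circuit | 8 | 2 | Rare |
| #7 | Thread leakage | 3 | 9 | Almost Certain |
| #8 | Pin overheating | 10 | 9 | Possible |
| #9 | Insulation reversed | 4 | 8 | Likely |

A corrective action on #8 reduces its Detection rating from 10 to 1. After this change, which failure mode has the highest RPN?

RPN = Severity × Occurrence × Detection:
  #1: 5 × 5 × 7 = 175
  #2: 5 × 2 × 5 = 50
  #3: 7 × 5 × 9 = 315
  #4: 3 × 5 × 7 = 105
  #5: 5 × 8 × 9 = 360
  #6: 2 × 2 × 8 = 32
  #7: 9 × 10 × 3 = 270
  #8: 9 × 5 × 10 = 450
  #9: 8 × 8 × 4 = 256
After action: #8 → 9 × 5 × 1 = 45.
Revised RPNs: #5=360, #3=315, #7=270, #9=256, #1=175, #4=105, #2=50, #8=45, #6=32.
Highest is now #5 (360).

#5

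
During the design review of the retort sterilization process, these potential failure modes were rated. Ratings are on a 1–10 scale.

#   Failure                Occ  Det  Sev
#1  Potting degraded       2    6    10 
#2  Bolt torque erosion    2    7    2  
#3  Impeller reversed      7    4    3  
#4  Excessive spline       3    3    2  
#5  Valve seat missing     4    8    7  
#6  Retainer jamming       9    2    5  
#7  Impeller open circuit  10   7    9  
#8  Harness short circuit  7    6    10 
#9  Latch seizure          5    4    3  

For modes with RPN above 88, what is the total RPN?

RPN = Severity × Occurrence × Detection:
  #1: 10 × 2 × 6 = 120
  #2: 2 × 2 × 7 = 28
  #3: 3 × 7 × 4 = 84
  #4: 2 × 3 × 3 = 18
  #5: 7 × 4 × 8 = 224
  #6: 5 × 9 × 2 = 90
  #7: 9 × 10 × 7 = 630
  #8: 10 × 7 × 6 = 420
  #9: 3 × 5 × 4 = 60
RPN > 88: #1 (120), #5 (224), #6 (90), #7 (630), #8 (420).
Sum: 120 + 224 + 90 + 630 + 420 = 1484.

1484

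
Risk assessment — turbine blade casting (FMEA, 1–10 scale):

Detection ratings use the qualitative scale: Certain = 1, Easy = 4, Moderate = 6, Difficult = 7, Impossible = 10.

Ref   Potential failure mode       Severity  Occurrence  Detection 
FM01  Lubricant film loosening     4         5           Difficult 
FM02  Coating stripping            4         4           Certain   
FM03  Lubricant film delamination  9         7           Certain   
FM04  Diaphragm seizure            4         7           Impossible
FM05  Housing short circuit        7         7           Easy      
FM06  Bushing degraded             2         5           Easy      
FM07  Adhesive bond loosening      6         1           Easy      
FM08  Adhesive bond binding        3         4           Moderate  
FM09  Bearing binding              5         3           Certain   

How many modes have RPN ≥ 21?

RPN = Severity × Occurrence × Detection:
  FM01: 4 × 5 × 7 = 140
  FM02: 4 × 4 × 1 = 16
  FM03: 9 × 7 × 1 = 63
  FM04: 4 × 7 × 10 = 280
  FM05: 7 × 7 × 4 = 196
  FM06: 2 × 5 × 4 = 40
  FM07: 6 × 1 × 4 = 24
  FM08: 3 × 4 × 6 = 72
  FM09: 5 × 3 × 1 = 15
Modes with RPN ≥ 21: FM01 (140), FM03 (63), FM04 (280), FM05 (196), FM06 (40), FM07 (24), FM08 (72) → 7.

7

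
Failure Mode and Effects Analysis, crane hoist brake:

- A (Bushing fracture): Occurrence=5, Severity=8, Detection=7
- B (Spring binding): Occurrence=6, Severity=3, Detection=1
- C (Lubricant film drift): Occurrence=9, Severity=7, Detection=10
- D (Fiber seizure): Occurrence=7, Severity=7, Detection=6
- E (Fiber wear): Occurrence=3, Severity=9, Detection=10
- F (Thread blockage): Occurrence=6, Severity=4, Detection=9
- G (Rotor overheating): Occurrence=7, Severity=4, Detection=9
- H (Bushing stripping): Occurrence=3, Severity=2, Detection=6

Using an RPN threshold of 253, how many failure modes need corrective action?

RPN = Severity × Occurrence × Detection:
  A: 8 × 5 × 7 = 280
  B: 3 × 6 × 1 = 18
  C: 7 × 9 × 10 = 630
  D: 7 × 7 × 6 = 294
  E: 9 × 3 × 10 = 270
  F: 4 × 6 × 9 = 216
  G: 4 × 7 × 9 = 252
  H: 2 × 3 × 6 = 36
Modes with RPN ≥ 253: A (280), C (630), D (294), E (270) → 4.

4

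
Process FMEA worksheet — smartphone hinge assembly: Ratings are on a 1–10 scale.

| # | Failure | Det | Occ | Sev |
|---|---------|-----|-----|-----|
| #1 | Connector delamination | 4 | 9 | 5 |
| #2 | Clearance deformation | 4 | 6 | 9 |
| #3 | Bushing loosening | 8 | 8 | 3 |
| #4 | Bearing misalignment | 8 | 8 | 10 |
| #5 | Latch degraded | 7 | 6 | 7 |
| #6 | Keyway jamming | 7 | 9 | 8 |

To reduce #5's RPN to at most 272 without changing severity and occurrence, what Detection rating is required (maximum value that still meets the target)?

6

#5: S=7, O=6, D=7 → current RPN = 294.
Fixed product = 42. Need 42 × D ≤ 272, so D ≤ 272/42 = 6.48.
Maximum integer Detection rating = 6 (gives RPN 252; D=7 would give 294 > 272).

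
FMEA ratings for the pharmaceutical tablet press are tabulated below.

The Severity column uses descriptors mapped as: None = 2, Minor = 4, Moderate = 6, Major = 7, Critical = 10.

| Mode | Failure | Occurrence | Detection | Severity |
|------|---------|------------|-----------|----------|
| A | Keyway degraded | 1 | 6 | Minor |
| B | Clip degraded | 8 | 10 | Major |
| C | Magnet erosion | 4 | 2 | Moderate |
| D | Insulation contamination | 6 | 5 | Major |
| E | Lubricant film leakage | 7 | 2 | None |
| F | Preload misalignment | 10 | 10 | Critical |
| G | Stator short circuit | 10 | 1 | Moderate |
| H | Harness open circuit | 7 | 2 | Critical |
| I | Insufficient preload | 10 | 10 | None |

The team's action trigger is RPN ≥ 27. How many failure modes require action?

8

RPN = Severity × Occurrence × Detection:
  A: 4 × 1 × 6 = 24
  B: 7 × 8 × 10 = 560
  C: 6 × 4 × 2 = 48
  D: 7 × 6 × 5 = 210
  E: 2 × 7 × 2 = 28
  F: 10 × 10 × 10 = 1000
  G: 6 × 10 × 1 = 60
  H: 10 × 7 × 2 = 140
  I: 2 × 10 × 10 = 200
Modes with RPN ≥ 27: B (560), C (48), D (210), E (28), F (1000), G (60), H (140), I (200) → 8.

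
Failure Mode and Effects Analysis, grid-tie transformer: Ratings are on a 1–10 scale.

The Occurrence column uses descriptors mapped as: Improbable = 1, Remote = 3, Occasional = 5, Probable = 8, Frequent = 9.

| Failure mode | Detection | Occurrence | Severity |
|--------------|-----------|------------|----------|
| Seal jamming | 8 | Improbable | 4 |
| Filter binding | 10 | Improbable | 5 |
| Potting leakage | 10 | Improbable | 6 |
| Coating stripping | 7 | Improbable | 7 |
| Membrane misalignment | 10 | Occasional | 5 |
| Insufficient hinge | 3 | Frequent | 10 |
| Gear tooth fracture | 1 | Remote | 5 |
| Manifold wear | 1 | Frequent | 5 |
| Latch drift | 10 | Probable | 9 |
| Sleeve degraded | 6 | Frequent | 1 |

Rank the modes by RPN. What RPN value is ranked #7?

49

RPN = Severity × Occurrence × Detection:
  Seal jamming: 4 × 1 × 8 = 32
  Filter binding: 5 × 1 × 10 = 50
  Potting leakage: 6 × 1 × 10 = 60
  Coating stripping: 7 × 1 × 7 = 49
  Membrane misalignment: 5 × 5 × 10 = 250
  Insufficient hinge: 10 × 9 × 3 = 270
  Gear tooth fracture: 5 × 3 × 1 = 15
  Manifold wear: 5 × 9 × 1 = 45
  Latch drift: 9 × 8 × 10 = 720
  Sleeve degraded: 1 × 9 × 6 = 54
Sorted descending: 720, 270, 250, 60, 54, 50, 49, 45, 32, 15.
The seventh-highest RPN is 49 (Coating stripping).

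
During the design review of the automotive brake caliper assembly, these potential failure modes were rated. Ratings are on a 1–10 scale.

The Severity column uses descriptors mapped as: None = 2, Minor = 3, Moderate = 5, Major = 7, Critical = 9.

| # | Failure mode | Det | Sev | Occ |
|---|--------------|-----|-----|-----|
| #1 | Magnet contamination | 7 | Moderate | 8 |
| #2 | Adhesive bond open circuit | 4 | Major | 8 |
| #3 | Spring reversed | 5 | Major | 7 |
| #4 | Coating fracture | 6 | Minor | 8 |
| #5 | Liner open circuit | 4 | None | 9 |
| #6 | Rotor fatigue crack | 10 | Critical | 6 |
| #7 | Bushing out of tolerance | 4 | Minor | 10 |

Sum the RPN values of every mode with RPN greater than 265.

RPN = Severity × Occurrence × Detection:
  #1: 5 × 8 × 7 = 280
  #2: 7 × 8 × 4 = 224
  #3: 7 × 7 × 5 = 245
  #4: 3 × 8 × 6 = 144
  #5: 2 × 9 × 4 = 72
  #6: 9 × 6 × 10 = 540
  #7: 3 × 10 × 4 = 120
RPN > 265: #1 (280), #6 (540).
Sum: 280 + 540 = 820.

820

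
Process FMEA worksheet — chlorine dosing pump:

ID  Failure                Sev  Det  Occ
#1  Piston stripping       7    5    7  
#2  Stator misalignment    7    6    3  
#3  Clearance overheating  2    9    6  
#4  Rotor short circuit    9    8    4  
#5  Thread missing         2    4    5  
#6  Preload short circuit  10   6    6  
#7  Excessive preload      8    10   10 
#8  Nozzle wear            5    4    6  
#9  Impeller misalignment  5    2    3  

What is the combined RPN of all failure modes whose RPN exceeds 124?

1819

RPN = Severity × Occurrence × Detection:
  #1: 7 × 7 × 5 = 245
  #2: 7 × 3 × 6 = 126
  #3: 2 × 6 × 9 = 108
  #4: 9 × 4 × 8 = 288
  #5: 2 × 5 × 4 = 40
  #6: 10 × 6 × 6 = 360
  #7: 8 × 10 × 10 = 800
  #8: 5 × 6 × 4 = 120
  #9: 5 × 3 × 2 = 30
RPN > 124: #1 (245), #2 (126), #4 (288), #6 (360), #7 (800).
Sum: 245 + 126 + 288 + 360 + 800 = 1819.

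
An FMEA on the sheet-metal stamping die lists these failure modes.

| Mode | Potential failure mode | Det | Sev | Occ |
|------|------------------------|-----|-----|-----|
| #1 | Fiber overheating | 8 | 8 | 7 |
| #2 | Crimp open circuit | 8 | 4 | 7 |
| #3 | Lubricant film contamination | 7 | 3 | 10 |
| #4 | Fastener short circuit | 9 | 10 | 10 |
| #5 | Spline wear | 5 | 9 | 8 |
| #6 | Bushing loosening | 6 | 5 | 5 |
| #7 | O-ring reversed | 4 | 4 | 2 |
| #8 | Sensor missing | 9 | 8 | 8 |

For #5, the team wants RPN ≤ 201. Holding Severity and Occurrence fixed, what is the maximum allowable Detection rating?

#5: S=9, O=8, D=5 → current RPN = 360.
Fixed product = 72. Need 72 × D ≤ 201, so D ≤ 201/72 = 2.79.
Maximum integer Detection rating = 2 (gives RPN 144; D=3 would give 216 > 201).

2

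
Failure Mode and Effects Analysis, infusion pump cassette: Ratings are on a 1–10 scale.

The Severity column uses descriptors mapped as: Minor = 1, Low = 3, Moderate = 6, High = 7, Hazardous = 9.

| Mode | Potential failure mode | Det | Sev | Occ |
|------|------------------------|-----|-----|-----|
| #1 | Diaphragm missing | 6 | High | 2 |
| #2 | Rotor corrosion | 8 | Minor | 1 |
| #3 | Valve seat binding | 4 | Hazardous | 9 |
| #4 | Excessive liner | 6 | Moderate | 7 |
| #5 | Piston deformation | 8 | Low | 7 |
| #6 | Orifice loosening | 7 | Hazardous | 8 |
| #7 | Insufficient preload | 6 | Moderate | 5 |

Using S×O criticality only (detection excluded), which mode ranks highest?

#3

Criticality = Severity × Occurrence:
  #1: 7 × 2 = 14
  #2: 1 × 1 = 1
  #3: 9 × 9 = 81
  #4: 6 × 7 = 42
  #5: 3 × 7 = 21
  #6: 9 × 8 = 72
  #7: 6 × 5 = 30
Highest criticality is 81 → #3.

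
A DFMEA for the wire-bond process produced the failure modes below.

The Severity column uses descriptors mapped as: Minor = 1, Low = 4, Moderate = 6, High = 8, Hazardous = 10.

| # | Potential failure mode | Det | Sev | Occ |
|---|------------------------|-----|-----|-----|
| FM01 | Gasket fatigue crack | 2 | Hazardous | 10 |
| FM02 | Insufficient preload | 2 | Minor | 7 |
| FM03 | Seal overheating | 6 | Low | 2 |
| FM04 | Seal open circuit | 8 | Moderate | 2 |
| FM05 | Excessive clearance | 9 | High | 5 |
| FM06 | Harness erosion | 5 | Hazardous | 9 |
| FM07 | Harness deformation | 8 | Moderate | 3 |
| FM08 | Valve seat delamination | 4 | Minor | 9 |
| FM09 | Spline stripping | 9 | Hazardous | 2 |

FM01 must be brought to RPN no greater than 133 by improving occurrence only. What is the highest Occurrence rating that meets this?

6

FM01: S=10, O=10, D=2 → current RPN = 200.
Fixed product = 20. Need 20 × O ≤ 133, so O ≤ 133/20 = 6.65.
Maximum integer Occurrence rating = 6 (gives RPN 120; O=7 would give 140 > 133).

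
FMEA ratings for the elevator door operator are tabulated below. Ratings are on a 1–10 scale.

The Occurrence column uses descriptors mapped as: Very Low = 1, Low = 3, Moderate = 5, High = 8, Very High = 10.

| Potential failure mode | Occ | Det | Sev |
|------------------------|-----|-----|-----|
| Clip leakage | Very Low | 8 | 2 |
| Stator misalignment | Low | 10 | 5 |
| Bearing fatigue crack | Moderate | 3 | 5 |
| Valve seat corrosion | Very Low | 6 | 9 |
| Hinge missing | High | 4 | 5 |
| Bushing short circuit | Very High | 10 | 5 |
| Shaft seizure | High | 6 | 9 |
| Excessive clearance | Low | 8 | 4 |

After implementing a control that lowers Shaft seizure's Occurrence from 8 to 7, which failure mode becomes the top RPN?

Bushing short circuit

RPN = Severity × Occurrence × Detection:
  Clip leakage: 2 × 1 × 8 = 16
  Stator misalignment: 5 × 3 × 10 = 150
  Bearing fatigue crack: 5 × 5 × 3 = 75
  Valve seat corrosion: 9 × 1 × 6 = 54
  Hinge missing: 5 × 8 × 4 = 160
  Bushing short circuit: 5 × 10 × 10 = 500
  Shaft seizure: 9 × 8 × 6 = 432
  Excessive clearance: 4 × 3 × 8 = 96
After action: Shaft seizure → 9 × 7 × 6 = 378.
Revised RPNs: Bushing short circuit=500, Shaft seizure=378, Hinge missing=160, Stator misalignment=150, Excessive clearance=96, Bearing fatigue crack=75, Valve seat corrosion=54, Clip leakage=16.
Highest is now Bushing short circuit (500).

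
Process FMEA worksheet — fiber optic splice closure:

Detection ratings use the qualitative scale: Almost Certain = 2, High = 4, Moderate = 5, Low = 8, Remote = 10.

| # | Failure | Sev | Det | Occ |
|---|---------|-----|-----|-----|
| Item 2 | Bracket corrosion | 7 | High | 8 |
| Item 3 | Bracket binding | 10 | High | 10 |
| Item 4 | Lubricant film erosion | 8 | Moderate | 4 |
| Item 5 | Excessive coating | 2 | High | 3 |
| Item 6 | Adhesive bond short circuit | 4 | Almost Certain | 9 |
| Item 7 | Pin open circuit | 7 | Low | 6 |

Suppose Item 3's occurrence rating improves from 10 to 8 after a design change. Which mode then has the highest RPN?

RPN = Severity × Occurrence × Detection:
  Item 2: 7 × 8 × 4 = 224
  Item 3: 10 × 10 × 4 = 400
  Item 4: 8 × 4 × 5 = 160
  Item 5: 2 × 3 × 4 = 24
  Item 6: 4 × 9 × 2 = 72
  Item 7: 7 × 6 × 8 = 336
After action: Item 3 → 10 × 8 × 4 = 320.
Revised RPNs: Item 7=336, Item 3=320, Item 2=224, Item 4=160, Item 6=72, Item 5=24.
Highest is now Item 7 (336).

Item 7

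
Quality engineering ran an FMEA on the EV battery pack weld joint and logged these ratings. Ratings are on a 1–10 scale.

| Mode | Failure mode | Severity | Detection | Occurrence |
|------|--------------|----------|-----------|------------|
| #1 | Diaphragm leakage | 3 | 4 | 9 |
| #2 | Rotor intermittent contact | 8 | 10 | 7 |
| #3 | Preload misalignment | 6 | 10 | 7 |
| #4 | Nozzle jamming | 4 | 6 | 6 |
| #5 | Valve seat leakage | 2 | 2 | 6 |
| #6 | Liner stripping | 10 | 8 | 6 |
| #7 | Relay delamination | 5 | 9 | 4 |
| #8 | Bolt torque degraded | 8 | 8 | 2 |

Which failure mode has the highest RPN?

#2

RPN = Severity × Occurrence × Detection:
  #1: 3 × 9 × 4 = 108
  #2: 8 × 7 × 10 = 560
  #3: 6 × 7 × 10 = 420
  #4: 4 × 6 × 6 = 144
  #5: 2 × 6 × 2 = 24
  #6: 10 × 6 × 8 = 480
  #7: 5 × 4 × 9 = 180
  #8: 8 × 2 × 8 = 128
Highest RPN is 560 → #2.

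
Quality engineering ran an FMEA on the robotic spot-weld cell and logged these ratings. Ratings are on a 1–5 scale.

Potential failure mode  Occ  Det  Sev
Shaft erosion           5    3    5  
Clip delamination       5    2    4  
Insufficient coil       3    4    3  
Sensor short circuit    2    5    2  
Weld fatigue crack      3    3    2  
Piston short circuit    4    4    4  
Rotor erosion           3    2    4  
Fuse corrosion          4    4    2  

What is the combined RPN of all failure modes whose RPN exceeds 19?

RPN = Severity × Occurrence × Detection:
  Shaft erosion: 5 × 5 × 3 = 75
  Clip delamination: 4 × 5 × 2 = 40
  Insufficient coil: 3 × 3 × 4 = 36
  Sensor short circuit: 2 × 2 × 5 = 20
  Weld fatigue crack: 2 × 3 × 3 = 18
  Piston short circuit: 4 × 4 × 4 = 64
  Rotor erosion: 4 × 3 × 2 = 24
  Fuse corrosion: 2 × 4 × 4 = 32
RPN > 19: Shaft erosion (75), Clip delamination (40), Insufficient coil (36), Sensor short circuit (20), Piston short circuit (64), Rotor erosion (24), Fuse corrosion (32).
Sum: 75 + 40 + 36 + 20 + 64 + 24 + 32 = 291.

291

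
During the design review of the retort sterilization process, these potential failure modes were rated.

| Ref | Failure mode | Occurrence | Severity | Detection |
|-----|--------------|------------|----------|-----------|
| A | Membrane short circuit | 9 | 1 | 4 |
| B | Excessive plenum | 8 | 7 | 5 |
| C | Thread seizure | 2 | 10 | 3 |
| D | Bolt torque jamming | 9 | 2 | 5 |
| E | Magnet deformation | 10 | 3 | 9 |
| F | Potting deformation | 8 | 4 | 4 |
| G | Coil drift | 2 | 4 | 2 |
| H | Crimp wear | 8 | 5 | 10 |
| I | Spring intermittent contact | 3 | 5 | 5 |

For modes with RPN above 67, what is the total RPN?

1243

RPN = Severity × Occurrence × Detection:
  A: 1 × 9 × 4 = 36
  B: 7 × 8 × 5 = 280
  C: 10 × 2 × 3 = 60
  D: 2 × 9 × 5 = 90
  E: 3 × 10 × 9 = 270
  F: 4 × 8 × 4 = 128
  G: 4 × 2 × 2 = 16
  H: 5 × 8 × 10 = 400
  I: 5 × 3 × 5 = 75
RPN > 67: B (280), D (90), E (270), F (128), H (400), I (75).
Sum: 280 + 90 + 270 + 128 + 400 + 75 = 1243.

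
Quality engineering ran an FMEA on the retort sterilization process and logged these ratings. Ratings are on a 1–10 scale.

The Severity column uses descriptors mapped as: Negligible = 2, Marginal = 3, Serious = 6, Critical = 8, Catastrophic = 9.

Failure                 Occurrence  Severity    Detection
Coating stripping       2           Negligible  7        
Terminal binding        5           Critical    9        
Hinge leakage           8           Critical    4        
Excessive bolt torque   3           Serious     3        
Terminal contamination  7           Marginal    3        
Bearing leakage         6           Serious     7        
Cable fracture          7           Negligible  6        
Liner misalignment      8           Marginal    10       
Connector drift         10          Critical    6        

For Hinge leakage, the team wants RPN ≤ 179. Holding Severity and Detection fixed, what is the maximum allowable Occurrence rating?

Hinge leakage: S=8, O=8, D=4 → current RPN = 256.
Fixed product = 32. Need 32 × O ≤ 179, so O ≤ 179/32 = 5.59.
Maximum integer Occurrence rating = 5 (gives RPN 160; O=6 would give 192 > 179).

5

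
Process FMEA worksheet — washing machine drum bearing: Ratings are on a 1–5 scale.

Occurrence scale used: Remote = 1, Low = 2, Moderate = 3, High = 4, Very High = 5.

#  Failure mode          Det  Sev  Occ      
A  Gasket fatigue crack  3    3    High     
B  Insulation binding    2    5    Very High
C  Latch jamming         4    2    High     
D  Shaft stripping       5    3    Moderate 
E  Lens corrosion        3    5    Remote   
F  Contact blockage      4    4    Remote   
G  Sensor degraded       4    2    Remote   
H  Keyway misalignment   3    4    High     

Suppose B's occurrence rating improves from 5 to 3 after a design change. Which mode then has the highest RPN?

H

RPN = Severity × Occurrence × Detection:
  A: 3 × 4 × 3 = 36
  B: 5 × 5 × 2 = 50
  C: 2 × 4 × 4 = 32
  D: 3 × 3 × 5 = 45
  E: 5 × 1 × 3 = 15
  F: 4 × 1 × 4 = 16
  G: 2 × 1 × 4 = 8
  H: 4 × 4 × 3 = 48
After action: B → 5 × 3 × 2 = 30.
Revised RPNs: H=48, D=45, A=36, C=32, B=30, F=16, E=15, G=8.
Highest is now H (48).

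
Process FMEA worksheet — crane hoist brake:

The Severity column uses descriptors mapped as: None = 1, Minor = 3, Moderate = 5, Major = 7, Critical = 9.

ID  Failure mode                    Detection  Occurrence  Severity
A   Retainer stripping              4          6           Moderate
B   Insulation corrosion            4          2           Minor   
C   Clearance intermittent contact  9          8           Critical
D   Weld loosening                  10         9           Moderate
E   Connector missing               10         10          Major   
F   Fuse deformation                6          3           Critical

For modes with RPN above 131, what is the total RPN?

1960

RPN = Severity × Occurrence × Detection:
  A: 5 × 6 × 4 = 120
  B: 3 × 2 × 4 = 24
  C: 9 × 8 × 9 = 648
  D: 5 × 9 × 10 = 450
  E: 7 × 10 × 10 = 700
  F: 9 × 3 × 6 = 162
RPN > 131: C (648), D (450), E (700), F (162).
Sum: 648 + 450 + 700 + 162 = 1960.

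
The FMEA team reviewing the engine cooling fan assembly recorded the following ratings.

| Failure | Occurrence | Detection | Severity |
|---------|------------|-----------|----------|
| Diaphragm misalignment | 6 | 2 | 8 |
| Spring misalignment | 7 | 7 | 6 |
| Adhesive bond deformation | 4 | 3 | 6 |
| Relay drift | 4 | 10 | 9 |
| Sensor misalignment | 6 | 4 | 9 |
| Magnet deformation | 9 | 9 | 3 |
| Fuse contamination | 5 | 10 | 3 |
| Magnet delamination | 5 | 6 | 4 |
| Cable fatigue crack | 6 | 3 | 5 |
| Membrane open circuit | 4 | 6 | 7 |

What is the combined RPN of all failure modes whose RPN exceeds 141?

RPN = Severity × Occurrence × Detection:
  Diaphragm misalignment: 8 × 6 × 2 = 96
  Spring misalignment: 6 × 7 × 7 = 294
  Adhesive bond deformation: 6 × 4 × 3 = 72
  Relay drift: 9 × 4 × 10 = 360
  Sensor misalignment: 9 × 6 × 4 = 216
  Magnet deformation: 3 × 9 × 9 = 243
  Fuse contamination: 3 × 5 × 10 = 150
  Magnet delamination: 4 × 5 × 6 = 120
  Cable fatigue crack: 5 × 6 × 3 = 90
  Membrane open circuit: 7 × 4 × 6 = 168
RPN > 141: Spring misalignment (294), Relay drift (360), Sensor misalignment (216), Magnet deformation (243), Fuse contamination (150), Membrane open circuit (168).
Sum: 294 + 360 + 216 + 243 + 150 + 168 = 1431.

1431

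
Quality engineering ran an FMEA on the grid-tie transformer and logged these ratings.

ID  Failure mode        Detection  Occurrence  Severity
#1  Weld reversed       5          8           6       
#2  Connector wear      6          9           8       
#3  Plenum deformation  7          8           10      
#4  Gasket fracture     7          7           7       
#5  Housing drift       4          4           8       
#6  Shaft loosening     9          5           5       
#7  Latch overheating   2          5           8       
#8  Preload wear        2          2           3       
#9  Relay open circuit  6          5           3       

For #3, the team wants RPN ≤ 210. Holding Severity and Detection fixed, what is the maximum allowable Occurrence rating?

3

#3: S=10, O=8, D=7 → current RPN = 560.
Fixed product = 70. Need 70 × O ≤ 210, so O ≤ 210/70 = 3.00.
Maximum integer Occurrence rating = 3 (gives RPN 210; O=4 would give 280 > 210).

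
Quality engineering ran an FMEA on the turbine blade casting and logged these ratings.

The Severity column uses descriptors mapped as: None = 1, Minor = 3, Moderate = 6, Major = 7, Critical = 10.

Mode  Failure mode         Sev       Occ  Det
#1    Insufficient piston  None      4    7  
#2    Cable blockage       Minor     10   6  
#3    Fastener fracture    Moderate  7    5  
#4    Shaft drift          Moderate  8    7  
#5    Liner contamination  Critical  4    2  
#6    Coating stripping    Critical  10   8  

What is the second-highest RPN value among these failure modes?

RPN = Severity × Occurrence × Detection:
  #1: 1 × 4 × 7 = 28
  #2: 3 × 10 × 6 = 180
  #3: 6 × 7 × 5 = 210
  #4: 6 × 8 × 7 = 336
  #5: 10 × 4 × 2 = 80
  #6: 10 × 10 × 8 = 800
Sorted descending: 800, 336, 210, 180, 80, 28.
The second-highest RPN is 336 (#4).

336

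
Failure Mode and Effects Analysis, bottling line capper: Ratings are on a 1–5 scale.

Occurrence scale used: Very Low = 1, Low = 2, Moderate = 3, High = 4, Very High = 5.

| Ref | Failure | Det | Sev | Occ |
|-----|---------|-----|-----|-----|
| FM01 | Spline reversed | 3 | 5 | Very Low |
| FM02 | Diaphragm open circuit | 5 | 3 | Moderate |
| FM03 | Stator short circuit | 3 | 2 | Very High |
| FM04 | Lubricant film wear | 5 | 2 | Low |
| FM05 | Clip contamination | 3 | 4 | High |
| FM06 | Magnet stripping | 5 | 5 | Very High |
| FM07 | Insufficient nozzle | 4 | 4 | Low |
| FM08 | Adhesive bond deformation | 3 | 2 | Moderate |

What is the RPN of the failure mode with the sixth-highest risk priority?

20

RPN = Severity × Occurrence × Detection:
  FM01: 5 × 1 × 3 = 15
  FM02: 3 × 3 × 5 = 45
  FM03: 2 × 5 × 3 = 30
  FM04: 2 × 2 × 5 = 20
  FM05: 4 × 4 × 3 = 48
  FM06: 5 × 5 × 5 = 125
  FM07: 4 × 2 × 4 = 32
  FM08: 2 × 3 × 3 = 18
Sorted descending: 125, 48, 45, 32, 30, 20, 18, 15.
The sixth-highest RPN is 20 (FM04).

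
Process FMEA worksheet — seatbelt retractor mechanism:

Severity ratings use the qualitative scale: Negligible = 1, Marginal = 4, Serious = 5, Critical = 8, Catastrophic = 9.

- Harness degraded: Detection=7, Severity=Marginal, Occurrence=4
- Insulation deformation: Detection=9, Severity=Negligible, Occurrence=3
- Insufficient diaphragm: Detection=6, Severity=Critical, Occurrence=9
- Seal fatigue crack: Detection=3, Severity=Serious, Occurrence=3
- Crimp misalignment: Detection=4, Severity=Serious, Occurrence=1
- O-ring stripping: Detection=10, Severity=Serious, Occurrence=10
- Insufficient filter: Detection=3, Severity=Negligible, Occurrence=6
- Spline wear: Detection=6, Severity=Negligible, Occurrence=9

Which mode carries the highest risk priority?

O-ring stripping

RPN = Severity × Occurrence × Detection:
  Harness degraded: 4 × 4 × 7 = 112
  Insulation deformation: 1 × 3 × 9 = 27
  Insufficient diaphragm: 8 × 9 × 6 = 432
  Seal fatigue crack: 5 × 3 × 3 = 45
  Crimp misalignment: 5 × 1 × 4 = 20
  O-ring stripping: 5 × 10 × 10 = 500
  Insufficient filter: 1 × 6 × 3 = 18
  Spline wear: 1 × 9 × 6 = 54
Highest RPN is 500 → O-ring stripping.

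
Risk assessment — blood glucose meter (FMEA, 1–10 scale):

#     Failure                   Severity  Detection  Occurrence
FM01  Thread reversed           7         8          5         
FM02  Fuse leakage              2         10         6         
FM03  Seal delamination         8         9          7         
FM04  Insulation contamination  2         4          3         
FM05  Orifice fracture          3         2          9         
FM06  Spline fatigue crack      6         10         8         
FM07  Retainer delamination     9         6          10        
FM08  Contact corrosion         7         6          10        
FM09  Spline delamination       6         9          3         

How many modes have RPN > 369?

4

RPN = Severity × Occurrence × Detection:
  FM01: 7 × 5 × 8 = 280
  FM02: 2 × 6 × 10 = 120
  FM03: 8 × 7 × 9 = 504
  FM04: 2 × 3 × 4 = 24
  FM05: 3 × 9 × 2 = 54
  FM06: 6 × 8 × 10 = 480
  FM07: 9 × 10 × 6 = 540
  FM08: 7 × 10 × 6 = 420
  FM09: 6 × 3 × 9 = 162
Modes with RPN > 369: FM03 (504), FM06 (480), FM07 (540), FM08 (420) → 4.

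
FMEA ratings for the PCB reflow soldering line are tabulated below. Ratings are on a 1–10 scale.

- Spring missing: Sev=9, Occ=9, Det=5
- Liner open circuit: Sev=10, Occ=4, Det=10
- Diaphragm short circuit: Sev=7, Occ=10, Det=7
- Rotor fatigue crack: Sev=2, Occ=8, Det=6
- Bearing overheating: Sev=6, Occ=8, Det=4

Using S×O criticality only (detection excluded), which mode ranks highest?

Criticality = Severity × Occurrence:
  Spring missing: 9 × 9 = 81
  Liner open circuit: 10 × 4 = 40
  Diaphragm short circuit: 7 × 10 = 70
  Rotor fatigue crack: 2 × 8 = 16
  Bearing overheating: 6 × 8 = 48
Highest criticality is 81 → Spring missing.

Spring missing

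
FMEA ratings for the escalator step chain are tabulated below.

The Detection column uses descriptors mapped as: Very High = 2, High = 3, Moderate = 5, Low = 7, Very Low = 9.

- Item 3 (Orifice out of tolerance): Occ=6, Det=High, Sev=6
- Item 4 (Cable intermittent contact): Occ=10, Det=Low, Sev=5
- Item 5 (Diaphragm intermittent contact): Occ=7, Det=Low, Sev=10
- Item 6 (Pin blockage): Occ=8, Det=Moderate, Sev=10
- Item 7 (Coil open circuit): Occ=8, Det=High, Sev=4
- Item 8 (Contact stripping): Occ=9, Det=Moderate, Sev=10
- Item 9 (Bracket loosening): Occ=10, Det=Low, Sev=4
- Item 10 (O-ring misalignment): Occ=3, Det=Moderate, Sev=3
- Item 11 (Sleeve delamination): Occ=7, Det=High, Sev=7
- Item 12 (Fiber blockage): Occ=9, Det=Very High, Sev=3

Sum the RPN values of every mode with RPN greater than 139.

RPN = Severity × Occurrence × Detection:
  Item 3: 6 × 6 × 3 = 108
  Item 4: 5 × 10 × 7 = 350
  Item 5: 10 × 7 × 7 = 490
  Item 6: 10 × 8 × 5 = 400
  Item 7: 4 × 8 × 3 = 96
  Item 8: 10 × 9 × 5 = 450
  Item 9: 4 × 10 × 7 = 280
  Item 10: 3 × 3 × 5 = 45
  Item 11: 7 × 7 × 3 = 147
  Item 12: 3 × 9 × 2 = 54
RPN > 139: Item 4 (350), Item 5 (490), Item 6 (400), Item 8 (450), Item 9 (280), Item 11 (147).
Sum: 350 + 490 + 400 + 450 + 280 + 147 = 2117.

2117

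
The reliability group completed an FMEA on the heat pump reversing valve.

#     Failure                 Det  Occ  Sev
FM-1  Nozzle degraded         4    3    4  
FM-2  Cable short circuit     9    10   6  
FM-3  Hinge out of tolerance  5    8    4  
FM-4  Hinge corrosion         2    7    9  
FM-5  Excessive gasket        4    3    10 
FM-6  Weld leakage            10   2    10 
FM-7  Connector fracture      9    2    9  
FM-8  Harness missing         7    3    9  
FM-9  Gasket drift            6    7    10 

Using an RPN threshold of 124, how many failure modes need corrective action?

RPN = Severity × Occurrence × Detection:
  FM-1: 4 × 3 × 4 = 48
  FM-2: 6 × 10 × 9 = 540
  FM-3: 4 × 8 × 5 = 160
  FM-4: 9 × 7 × 2 = 126
  FM-5: 10 × 3 × 4 = 120
  FM-6: 10 × 2 × 10 = 200
  FM-7: 9 × 2 × 9 = 162
  FM-8: 9 × 3 × 7 = 189
  FM-9: 10 × 7 × 6 = 420
Modes with RPN ≥ 124: FM-2 (540), FM-3 (160), FM-4 (126), FM-6 (200), FM-7 (162), FM-8 (189), FM-9 (420) → 7.

7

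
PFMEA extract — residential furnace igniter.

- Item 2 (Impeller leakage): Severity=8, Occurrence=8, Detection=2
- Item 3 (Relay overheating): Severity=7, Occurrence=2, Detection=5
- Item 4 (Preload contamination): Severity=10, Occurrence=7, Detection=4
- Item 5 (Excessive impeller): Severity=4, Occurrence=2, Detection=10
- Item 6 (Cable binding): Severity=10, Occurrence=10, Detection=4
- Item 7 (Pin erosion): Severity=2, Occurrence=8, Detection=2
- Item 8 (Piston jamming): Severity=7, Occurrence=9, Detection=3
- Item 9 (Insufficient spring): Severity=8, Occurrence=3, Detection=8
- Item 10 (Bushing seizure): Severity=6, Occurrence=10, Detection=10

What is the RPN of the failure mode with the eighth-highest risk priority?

RPN = Severity × Occurrence × Detection:
  Item 2: 8 × 8 × 2 = 128
  Item 3: 7 × 2 × 5 = 70
  Item 4: 10 × 7 × 4 = 280
  Item 5: 4 × 2 × 10 = 80
  Item 6: 10 × 10 × 4 = 400
  Item 7: 2 × 8 × 2 = 32
  Item 8: 7 × 9 × 3 = 189
  Item 9: 8 × 3 × 8 = 192
  Item 10: 6 × 10 × 10 = 600
Sorted descending: 600, 400, 280, 192, 189, 128, 80, 70, 32.
The eighth-highest RPN is 70 (Item 3).

70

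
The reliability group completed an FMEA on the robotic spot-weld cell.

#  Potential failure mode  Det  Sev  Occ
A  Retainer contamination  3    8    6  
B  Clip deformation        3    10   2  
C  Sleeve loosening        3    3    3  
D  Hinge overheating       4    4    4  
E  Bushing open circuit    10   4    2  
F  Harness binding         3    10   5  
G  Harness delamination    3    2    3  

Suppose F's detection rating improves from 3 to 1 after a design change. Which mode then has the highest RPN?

A

RPN = Severity × Occurrence × Detection:
  A: 8 × 6 × 3 = 144
  B: 10 × 2 × 3 = 60
  C: 3 × 3 × 3 = 27
  D: 4 × 4 × 4 = 64
  E: 4 × 2 × 10 = 80
  F: 10 × 5 × 3 = 150
  G: 2 × 3 × 3 = 18
After action: F → 10 × 5 × 1 = 50.
Revised RPNs: A=144, E=80, D=64, B=60, F=50, C=27, G=18.
Highest is now A (144).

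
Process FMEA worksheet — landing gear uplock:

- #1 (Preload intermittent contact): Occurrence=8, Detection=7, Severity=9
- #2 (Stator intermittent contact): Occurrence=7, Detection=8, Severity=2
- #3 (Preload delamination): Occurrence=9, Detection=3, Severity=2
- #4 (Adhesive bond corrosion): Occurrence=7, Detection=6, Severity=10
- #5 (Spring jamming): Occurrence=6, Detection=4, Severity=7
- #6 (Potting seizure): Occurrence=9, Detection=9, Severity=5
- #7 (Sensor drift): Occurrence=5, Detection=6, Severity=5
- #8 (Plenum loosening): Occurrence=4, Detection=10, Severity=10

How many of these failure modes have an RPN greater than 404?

3

RPN = Severity × Occurrence × Detection:
  #1: 9 × 8 × 7 = 504
  #2: 2 × 7 × 8 = 112
  #3: 2 × 9 × 3 = 54
  #4: 10 × 7 × 6 = 420
  #5: 7 × 6 × 4 = 168
  #6: 5 × 9 × 9 = 405
  #7: 5 × 5 × 6 = 150
  #8: 10 × 4 × 10 = 400
Modes with RPN > 404: #1 (504), #4 (420), #6 (405) → 3.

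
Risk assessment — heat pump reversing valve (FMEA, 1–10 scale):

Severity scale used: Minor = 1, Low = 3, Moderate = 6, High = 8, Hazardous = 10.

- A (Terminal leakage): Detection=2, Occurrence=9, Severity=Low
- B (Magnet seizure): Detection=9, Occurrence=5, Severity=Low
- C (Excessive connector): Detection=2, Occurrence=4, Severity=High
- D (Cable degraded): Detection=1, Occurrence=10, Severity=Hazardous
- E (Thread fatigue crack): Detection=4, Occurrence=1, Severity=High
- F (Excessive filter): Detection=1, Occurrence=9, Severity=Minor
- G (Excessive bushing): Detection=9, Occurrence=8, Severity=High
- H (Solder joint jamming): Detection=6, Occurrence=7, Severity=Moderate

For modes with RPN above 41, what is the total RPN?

1181

RPN = Severity × Occurrence × Detection:
  A: 3 × 9 × 2 = 54
  B: 3 × 5 × 9 = 135
  C: 8 × 4 × 2 = 64
  D: 10 × 10 × 1 = 100
  E: 8 × 1 × 4 = 32
  F: 1 × 9 × 1 = 9
  G: 8 × 8 × 9 = 576
  H: 6 × 7 × 6 = 252
RPN > 41: A (54), B (135), C (64), D (100), G (576), H (252).
Sum: 54 + 135 + 64 + 100 + 576 + 252 = 1181.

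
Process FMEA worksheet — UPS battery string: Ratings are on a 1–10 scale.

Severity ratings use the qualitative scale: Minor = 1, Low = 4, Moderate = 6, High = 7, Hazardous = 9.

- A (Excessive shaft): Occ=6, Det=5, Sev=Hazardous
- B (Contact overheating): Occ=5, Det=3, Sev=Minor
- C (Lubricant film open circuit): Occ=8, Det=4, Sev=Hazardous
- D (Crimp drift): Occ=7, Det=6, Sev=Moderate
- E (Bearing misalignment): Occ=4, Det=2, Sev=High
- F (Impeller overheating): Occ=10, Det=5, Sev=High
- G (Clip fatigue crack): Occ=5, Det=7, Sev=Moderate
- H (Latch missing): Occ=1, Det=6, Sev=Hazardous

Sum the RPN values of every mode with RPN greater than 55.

1426

RPN = Severity × Occurrence × Detection:
  A: 9 × 6 × 5 = 270
  B: 1 × 5 × 3 = 15
  C: 9 × 8 × 4 = 288
  D: 6 × 7 × 6 = 252
  E: 7 × 4 × 2 = 56
  F: 7 × 10 × 5 = 350
  G: 6 × 5 × 7 = 210
  H: 9 × 1 × 6 = 54
RPN > 55: A (270), C (288), D (252), E (56), F (350), G (210).
Sum: 270 + 288 + 252 + 56 + 350 + 210 = 1426.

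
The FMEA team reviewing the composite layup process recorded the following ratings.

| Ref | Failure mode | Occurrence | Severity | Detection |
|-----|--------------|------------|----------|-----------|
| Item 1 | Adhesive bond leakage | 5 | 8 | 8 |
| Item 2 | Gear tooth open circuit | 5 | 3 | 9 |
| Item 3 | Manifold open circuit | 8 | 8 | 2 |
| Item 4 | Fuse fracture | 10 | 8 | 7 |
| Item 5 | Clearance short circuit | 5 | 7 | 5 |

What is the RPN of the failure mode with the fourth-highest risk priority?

135

RPN = Severity × Occurrence × Detection:
  Item 1: 8 × 5 × 8 = 320
  Item 2: 3 × 5 × 9 = 135
  Item 3: 8 × 8 × 2 = 128
  Item 4: 8 × 10 × 7 = 560
  Item 5: 7 × 5 × 5 = 175
Sorted descending: 560, 320, 175, 135, 128.
The fourth-highest RPN is 135 (Item 2).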